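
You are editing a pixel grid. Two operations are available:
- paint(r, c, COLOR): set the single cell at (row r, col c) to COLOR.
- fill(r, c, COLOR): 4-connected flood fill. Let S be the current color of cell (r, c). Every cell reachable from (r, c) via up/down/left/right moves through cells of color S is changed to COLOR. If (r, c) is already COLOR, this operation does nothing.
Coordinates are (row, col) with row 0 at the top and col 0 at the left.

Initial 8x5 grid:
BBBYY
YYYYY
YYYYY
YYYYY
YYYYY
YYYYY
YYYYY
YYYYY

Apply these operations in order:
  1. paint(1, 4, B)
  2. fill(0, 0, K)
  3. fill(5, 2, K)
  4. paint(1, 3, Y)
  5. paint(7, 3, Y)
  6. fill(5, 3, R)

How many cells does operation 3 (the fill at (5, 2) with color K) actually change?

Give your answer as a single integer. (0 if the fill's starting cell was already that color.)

Answer: 36

Derivation:
After op 1 paint(1,4,B):
BBBYY
YYYYB
YYYYY
YYYYY
YYYYY
YYYYY
YYYYY
YYYYY
After op 2 fill(0,0,K) [3 cells changed]:
KKKYY
YYYYB
YYYYY
YYYYY
YYYYY
YYYYY
YYYYY
YYYYY
After op 3 fill(5,2,K) [36 cells changed]:
KKKKK
KKKKB
KKKKK
KKKKK
KKKKK
KKKKK
KKKKK
KKKKK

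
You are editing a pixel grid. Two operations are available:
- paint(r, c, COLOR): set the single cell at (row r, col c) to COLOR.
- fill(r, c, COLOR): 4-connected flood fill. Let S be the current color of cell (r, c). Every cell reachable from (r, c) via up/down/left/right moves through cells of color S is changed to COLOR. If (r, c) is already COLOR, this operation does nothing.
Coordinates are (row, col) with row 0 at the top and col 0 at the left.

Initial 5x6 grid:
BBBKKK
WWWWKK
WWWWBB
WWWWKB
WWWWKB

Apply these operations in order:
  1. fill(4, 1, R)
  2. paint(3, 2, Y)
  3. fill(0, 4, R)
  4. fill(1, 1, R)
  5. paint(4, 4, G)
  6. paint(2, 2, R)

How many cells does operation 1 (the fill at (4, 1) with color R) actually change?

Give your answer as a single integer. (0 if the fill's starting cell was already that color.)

Answer: 16

Derivation:
After op 1 fill(4,1,R) [16 cells changed]:
BBBKKK
RRRRKK
RRRRBB
RRRRKB
RRRRKB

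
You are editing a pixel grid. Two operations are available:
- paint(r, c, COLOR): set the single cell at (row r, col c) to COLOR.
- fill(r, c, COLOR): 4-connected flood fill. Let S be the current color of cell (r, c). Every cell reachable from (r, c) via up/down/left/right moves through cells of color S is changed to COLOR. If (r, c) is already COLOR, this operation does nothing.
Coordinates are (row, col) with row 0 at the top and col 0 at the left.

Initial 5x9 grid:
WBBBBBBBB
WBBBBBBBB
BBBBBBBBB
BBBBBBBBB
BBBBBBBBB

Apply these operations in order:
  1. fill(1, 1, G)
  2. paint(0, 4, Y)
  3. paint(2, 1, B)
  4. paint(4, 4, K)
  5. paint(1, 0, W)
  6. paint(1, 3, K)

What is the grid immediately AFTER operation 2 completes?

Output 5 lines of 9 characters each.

Answer: WGGGYGGGG
WGGGGGGGG
GGGGGGGGG
GGGGGGGGG
GGGGGGGGG

Derivation:
After op 1 fill(1,1,G) [43 cells changed]:
WGGGGGGGG
WGGGGGGGG
GGGGGGGGG
GGGGGGGGG
GGGGGGGGG
After op 2 paint(0,4,Y):
WGGGYGGGG
WGGGGGGGG
GGGGGGGGG
GGGGGGGGG
GGGGGGGGG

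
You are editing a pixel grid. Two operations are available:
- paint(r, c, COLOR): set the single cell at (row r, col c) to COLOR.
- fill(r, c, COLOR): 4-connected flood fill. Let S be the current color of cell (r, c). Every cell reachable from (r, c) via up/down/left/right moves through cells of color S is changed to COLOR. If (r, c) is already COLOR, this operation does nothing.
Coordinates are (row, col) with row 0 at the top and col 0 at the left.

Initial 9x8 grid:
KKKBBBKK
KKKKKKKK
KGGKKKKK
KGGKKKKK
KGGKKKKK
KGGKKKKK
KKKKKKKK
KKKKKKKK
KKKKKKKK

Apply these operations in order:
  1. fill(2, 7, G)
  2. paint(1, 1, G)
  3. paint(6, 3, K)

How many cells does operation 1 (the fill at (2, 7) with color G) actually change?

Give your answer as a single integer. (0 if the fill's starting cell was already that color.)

After op 1 fill(2,7,G) [61 cells changed]:
GGGBBBGG
GGGGGGGG
GGGGGGGG
GGGGGGGG
GGGGGGGG
GGGGGGGG
GGGGGGGG
GGGGGGGG
GGGGGGGG

Answer: 61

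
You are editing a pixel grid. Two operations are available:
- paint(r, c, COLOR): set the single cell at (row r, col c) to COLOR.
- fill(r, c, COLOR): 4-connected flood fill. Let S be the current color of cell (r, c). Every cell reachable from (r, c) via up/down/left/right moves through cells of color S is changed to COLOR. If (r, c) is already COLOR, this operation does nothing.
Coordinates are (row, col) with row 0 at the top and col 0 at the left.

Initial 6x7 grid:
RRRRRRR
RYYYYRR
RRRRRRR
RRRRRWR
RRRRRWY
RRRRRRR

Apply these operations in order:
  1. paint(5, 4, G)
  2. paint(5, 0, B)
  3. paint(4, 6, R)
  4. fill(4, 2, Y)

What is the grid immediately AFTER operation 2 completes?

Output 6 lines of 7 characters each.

Answer: RRRRRRR
RYYYYRR
RRRRRRR
RRRRRWR
RRRRRWY
BRRRGRR

Derivation:
After op 1 paint(5,4,G):
RRRRRRR
RYYYYRR
RRRRRRR
RRRRRWR
RRRRRWY
RRRRGRR
After op 2 paint(5,0,B):
RRRRRRR
RYYYYRR
RRRRRRR
RRRRRWR
RRRRRWY
BRRRGRR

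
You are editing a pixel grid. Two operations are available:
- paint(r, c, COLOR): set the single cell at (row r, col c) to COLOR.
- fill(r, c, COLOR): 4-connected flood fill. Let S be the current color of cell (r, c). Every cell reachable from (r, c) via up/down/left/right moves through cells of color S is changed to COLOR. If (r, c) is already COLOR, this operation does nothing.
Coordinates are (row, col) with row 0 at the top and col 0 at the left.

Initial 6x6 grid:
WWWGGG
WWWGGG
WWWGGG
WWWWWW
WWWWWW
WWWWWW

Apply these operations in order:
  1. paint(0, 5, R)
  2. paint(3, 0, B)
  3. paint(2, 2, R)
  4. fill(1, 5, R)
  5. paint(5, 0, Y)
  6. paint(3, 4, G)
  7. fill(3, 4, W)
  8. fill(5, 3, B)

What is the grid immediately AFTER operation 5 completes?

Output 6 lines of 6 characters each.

After op 1 paint(0,5,R):
WWWGGR
WWWGGG
WWWGGG
WWWWWW
WWWWWW
WWWWWW
After op 2 paint(3,0,B):
WWWGGR
WWWGGG
WWWGGG
BWWWWW
WWWWWW
WWWWWW
After op 3 paint(2,2,R):
WWWGGR
WWWGGG
WWRGGG
BWWWWW
WWWWWW
WWWWWW
After op 4 fill(1,5,R) [8 cells changed]:
WWWRRR
WWWRRR
WWRRRR
BWWWWW
WWWWWW
WWWWWW
After op 5 paint(5,0,Y):
WWWRRR
WWWRRR
WWRRRR
BWWWWW
WWWWWW
YWWWWW

Answer: WWWRRR
WWWRRR
WWRRRR
BWWWWW
WWWWWW
YWWWWW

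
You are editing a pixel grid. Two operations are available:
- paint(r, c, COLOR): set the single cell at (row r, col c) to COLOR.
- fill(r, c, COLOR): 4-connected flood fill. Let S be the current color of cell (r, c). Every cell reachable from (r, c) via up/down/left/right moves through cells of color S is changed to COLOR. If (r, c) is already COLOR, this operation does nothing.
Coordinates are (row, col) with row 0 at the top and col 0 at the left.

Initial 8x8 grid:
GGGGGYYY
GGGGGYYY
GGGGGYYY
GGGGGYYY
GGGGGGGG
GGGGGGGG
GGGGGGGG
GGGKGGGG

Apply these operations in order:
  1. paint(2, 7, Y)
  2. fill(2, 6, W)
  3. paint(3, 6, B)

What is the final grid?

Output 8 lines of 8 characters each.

Answer: GGGGGWWW
GGGGGWWW
GGGGGWWW
GGGGGWBW
GGGGGGGG
GGGGGGGG
GGGGGGGG
GGGKGGGG

Derivation:
After op 1 paint(2,7,Y):
GGGGGYYY
GGGGGYYY
GGGGGYYY
GGGGGYYY
GGGGGGGG
GGGGGGGG
GGGGGGGG
GGGKGGGG
After op 2 fill(2,6,W) [12 cells changed]:
GGGGGWWW
GGGGGWWW
GGGGGWWW
GGGGGWWW
GGGGGGGG
GGGGGGGG
GGGGGGGG
GGGKGGGG
After op 3 paint(3,6,B):
GGGGGWWW
GGGGGWWW
GGGGGWWW
GGGGGWBW
GGGGGGGG
GGGGGGGG
GGGGGGGG
GGGKGGGG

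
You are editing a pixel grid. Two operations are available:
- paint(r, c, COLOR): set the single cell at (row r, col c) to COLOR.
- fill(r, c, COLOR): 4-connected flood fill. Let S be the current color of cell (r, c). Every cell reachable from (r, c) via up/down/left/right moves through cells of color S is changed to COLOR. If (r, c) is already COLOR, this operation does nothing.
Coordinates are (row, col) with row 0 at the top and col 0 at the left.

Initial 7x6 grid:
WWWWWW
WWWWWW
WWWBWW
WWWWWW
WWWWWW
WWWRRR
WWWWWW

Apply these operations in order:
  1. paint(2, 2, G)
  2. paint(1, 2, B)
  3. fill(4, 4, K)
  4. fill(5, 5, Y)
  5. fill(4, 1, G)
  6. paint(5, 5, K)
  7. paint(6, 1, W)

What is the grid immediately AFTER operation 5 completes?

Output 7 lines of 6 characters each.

After op 1 paint(2,2,G):
WWWWWW
WWWWWW
WWGBWW
WWWWWW
WWWWWW
WWWRRR
WWWWWW
After op 2 paint(1,2,B):
WWWWWW
WWBWWW
WWGBWW
WWWWWW
WWWWWW
WWWRRR
WWWWWW
After op 3 fill(4,4,K) [36 cells changed]:
KKKKKK
KKBKKK
KKGBKK
KKKKKK
KKKKKK
KKKRRR
KKKKKK
After op 4 fill(5,5,Y) [3 cells changed]:
KKKKKK
KKBKKK
KKGBKK
KKKKKK
KKKKKK
KKKYYY
KKKKKK
After op 5 fill(4,1,G) [36 cells changed]:
GGGGGG
GGBGGG
GGGBGG
GGGGGG
GGGGGG
GGGYYY
GGGGGG

Answer: GGGGGG
GGBGGG
GGGBGG
GGGGGG
GGGGGG
GGGYYY
GGGGGG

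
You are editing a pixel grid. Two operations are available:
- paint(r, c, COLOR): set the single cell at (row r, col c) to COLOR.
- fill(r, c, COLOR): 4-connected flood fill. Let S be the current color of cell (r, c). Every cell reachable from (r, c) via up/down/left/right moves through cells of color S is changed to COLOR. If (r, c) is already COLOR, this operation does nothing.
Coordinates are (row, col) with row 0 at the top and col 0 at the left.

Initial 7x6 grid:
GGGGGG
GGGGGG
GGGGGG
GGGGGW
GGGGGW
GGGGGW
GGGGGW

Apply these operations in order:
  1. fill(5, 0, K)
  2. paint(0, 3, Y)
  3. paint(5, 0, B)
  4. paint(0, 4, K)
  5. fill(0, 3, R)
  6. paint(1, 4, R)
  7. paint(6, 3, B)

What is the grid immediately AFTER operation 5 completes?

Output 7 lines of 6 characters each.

After op 1 fill(5,0,K) [38 cells changed]:
KKKKKK
KKKKKK
KKKKKK
KKKKKW
KKKKKW
KKKKKW
KKKKKW
After op 2 paint(0,3,Y):
KKKYKK
KKKKKK
KKKKKK
KKKKKW
KKKKKW
KKKKKW
KKKKKW
After op 3 paint(5,0,B):
KKKYKK
KKKKKK
KKKKKK
KKKKKW
KKKKKW
BKKKKW
KKKKKW
After op 4 paint(0,4,K):
KKKYKK
KKKKKK
KKKKKK
KKKKKW
KKKKKW
BKKKKW
KKKKKW
After op 5 fill(0,3,R) [1 cells changed]:
KKKRKK
KKKKKK
KKKKKK
KKKKKW
KKKKKW
BKKKKW
KKKKKW

Answer: KKKRKK
KKKKKK
KKKKKK
KKKKKW
KKKKKW
BKKKKW
KKKKKW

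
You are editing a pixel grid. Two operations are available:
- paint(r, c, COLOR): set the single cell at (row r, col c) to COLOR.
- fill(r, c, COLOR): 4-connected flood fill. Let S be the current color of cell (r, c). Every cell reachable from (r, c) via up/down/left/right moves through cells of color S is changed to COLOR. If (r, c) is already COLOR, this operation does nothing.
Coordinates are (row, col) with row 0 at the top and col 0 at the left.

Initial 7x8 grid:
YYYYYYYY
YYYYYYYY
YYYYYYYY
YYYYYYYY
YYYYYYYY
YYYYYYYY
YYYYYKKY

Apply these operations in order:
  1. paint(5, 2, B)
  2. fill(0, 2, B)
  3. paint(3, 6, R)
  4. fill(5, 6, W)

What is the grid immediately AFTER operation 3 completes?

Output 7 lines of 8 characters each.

Answer: BBBBBBBB
BBBBBBBB
BBBBBBBB
BBBBBBRB
BBBBBBBB
BBBBBBBB
BBBBBKKB

Derivation:
After op 1 paint(5,2,B):
YYYYYYYY
YYYYYYYY
YYYYYYYY
YYYYYYYY
YYYYYYYY
YYBYYYYY
YYYYYKKY
After op 2 fill(0,2,B) [53 cells changed]:
BBBBBBBB
BBBBBBBB
BBBBBBBB
BBBBBBBB
BBBBBBBB
BBBBBBBB
BBBBBKKB
After op 3 paint(3,6,R):
BBBBBBBB
BBBBBBBB
BBBBBBBB
BBBBBBRB
BBBBBBBB
BBBBBBBB
BBBBBKKB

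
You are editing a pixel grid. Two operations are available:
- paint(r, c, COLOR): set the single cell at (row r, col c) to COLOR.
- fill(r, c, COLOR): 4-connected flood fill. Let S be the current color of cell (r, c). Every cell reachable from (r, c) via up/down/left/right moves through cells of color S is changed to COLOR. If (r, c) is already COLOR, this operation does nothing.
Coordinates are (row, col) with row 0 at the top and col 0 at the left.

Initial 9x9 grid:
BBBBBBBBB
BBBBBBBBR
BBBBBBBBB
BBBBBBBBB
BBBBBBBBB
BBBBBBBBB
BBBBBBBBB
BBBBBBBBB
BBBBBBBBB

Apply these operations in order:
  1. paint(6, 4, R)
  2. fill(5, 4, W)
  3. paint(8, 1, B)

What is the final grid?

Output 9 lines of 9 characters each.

Answer: WWWWWWWWW
WWWWWWWWR
WWWWWWWWW
WWWWWWWWW
WWWWWWWWW
WWWWWWWWW
WWWWRWWWW
WWWWWWWWW
WBWWWWWWW

Derivation:
After op 1 paint(6,4,R):
BBBBBBBBB
BBBBBBBBR
BBBBBBBBB
BBBBBBBBB
BBBBBBBBB
BBBBBBBBB
BBBBRBBBB
BBBBBBBBB
BBBBBBBBB
After op 2 fill(5,4,W) [79 cells changed]:
WWWWWWWWW
WWWWWWWWR
WWWWWWWWW
WWWWWWWWW
WWWWWWWWW
WWWWWWWWW
WWWWRWWWW
WWWWWWWWW
WWWWWWWWW
After op 3 paint(8,1,B):
WWWWWWWWW
WWWWWWWWR
WWWWWWWWW
WWWWWWWWW
WWWWWWWWW
WWWWWWWWW
WWWWRWWWW
WWWWWWWWW
WBWWWWWWW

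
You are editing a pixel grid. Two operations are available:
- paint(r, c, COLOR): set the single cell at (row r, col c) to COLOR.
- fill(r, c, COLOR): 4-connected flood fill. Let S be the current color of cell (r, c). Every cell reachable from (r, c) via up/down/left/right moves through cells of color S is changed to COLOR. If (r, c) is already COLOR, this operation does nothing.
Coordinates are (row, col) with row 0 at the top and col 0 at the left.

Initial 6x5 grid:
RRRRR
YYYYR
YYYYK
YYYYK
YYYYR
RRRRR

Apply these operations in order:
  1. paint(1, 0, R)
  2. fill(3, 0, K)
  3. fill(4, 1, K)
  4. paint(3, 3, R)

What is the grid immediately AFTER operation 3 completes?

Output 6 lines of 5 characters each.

After op 1 paint(1,0,R):
RRRRR
RYYYR
YYYYK
YYYYK
YYYYR
RRRRR
After op 2 fill(3,0,K) [15 cells changed]:
RRRRR
RKKKR
KKKKK
KKKKK
KKKKR
RRRRR
After op 3 fill(4,1,K) [0 cells changed]:
RRRRR
RKKKR
KKKKK
KKKKK
KKKKR
RRRRR

Answer: RRRRR
RKKKR
KKKKK
KKKKK
KKKKR
RRRRR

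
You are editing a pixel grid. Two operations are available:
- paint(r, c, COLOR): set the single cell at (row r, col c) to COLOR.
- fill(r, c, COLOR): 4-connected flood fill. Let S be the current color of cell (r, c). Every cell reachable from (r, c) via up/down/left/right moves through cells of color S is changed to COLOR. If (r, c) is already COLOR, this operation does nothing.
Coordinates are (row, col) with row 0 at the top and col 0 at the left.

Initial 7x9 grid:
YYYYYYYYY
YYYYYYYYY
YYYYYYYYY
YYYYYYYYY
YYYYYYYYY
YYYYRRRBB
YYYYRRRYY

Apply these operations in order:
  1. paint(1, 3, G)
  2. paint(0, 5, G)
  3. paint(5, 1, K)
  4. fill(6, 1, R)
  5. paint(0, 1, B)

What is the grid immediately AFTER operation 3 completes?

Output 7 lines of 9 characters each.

After op 1 paint(1,3,G):
YYYYYYYYY
YYYGYYYYY
YYYYYYYYY
YYYYYYYYY
YYYYYYYYY
YYYYRRRBB
YYYYRRRYY
After op 2 paint(0,5,G):
YYYYYGYYY
YYYGYYYYY
YYYYYYYYY
YYYYYYYYY
YYYYYYYYY
YYYYRRRBB
YYYYRRRYY
After op 3 paint(5,1,K):
YYYYYGYYY
YYYGYYYYY
YYYYYYYYY
YYYYYYYYY
YYYYYYYYY
YKYYRRRBB
YYYYRRRYY

Answer: YYYYYGYYY
YYYGYYYYY
YYYYYYYYY
YYYYYYYYY
YYYYYYYYY
YKYYRRRBB
YYYYRRRYY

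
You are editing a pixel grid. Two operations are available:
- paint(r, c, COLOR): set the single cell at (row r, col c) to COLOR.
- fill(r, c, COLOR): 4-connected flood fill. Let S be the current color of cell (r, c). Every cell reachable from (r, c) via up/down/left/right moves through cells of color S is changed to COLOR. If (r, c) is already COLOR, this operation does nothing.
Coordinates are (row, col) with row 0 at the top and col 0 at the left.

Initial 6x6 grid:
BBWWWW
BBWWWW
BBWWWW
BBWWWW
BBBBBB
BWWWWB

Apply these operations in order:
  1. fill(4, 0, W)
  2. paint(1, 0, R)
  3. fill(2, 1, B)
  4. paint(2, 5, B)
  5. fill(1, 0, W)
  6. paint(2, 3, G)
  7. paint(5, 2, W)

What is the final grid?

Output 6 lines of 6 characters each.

After op 1 fill(4,0,W) [16 cells changed]:
WWWWWW
WWWWWW
WWWWWW
WWWWWW
WWWWWW
WWWWWW
After op 2 paint(1,0,R):
WWWWWW
RWWWWW
WWWWWW
WWWWWW
WWWWWW
WWWWWW
After op 3 fill(2,1,B) [35 cells changed]:
BBBBBB
RBBBBB
BBBBBB
BBBBBB
BBBBBB
BBBBBB
After op 4 paint(2,5,B):
BBBBBB
RBBBBB
BBBBBB
BBBBBB
BBBBBB
BBBBBB
After op 5 fill(1,0,W) [1 cells changed]:
BBBBBB
WBBBBB
BBBBBB
BBBBBB
BBBBBB
BBBBBB
After op 6 paint(2,3,G):
BBBBBB
WBBBBB
BBBGBB
BBBBBB
BBBBBB
BBBBBB
After op 7 paint(5,2,W):
BBBBBB
WBBBBB
BBBGBB
BBBBBB
BBBBBB
BBWBBB

Answer: BBBBBB
WBBBBB
BBBGBB
BBBBBB
BBBBBB
BBWBBB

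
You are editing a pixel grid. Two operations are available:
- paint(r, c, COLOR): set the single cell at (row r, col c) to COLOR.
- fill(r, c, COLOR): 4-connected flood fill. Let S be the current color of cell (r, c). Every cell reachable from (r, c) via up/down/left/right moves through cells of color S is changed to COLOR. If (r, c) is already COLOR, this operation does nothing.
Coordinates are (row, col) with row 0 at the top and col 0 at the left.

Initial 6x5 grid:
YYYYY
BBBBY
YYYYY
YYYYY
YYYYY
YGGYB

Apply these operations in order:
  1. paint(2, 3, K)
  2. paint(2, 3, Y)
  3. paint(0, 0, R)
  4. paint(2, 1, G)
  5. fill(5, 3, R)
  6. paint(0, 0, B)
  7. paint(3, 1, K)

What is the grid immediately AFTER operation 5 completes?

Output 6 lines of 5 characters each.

Answer: RRRRR
BBBBR
RGRRR
RRRRR
RRRRR
RGGRB

Derivation:
After op 1 paint(2,3,K):
YYYYY
BBBBY
YYYKY
YYYYY
YYYYY
YGGYB
After op 2 paint(2,3,Y):
YYYYY
BBBBY
YYYYY
YYYYY
YYYYY
YGGYB
After op 3 paint(0,0,R):
RYYYY
BBBBY
YYYYY
YYYYY
YYYYY
YGGYB
After op 4 paint(2,1,G):
RYYYY
BBBBY
YGYYY
YYYYY
YYYYY
YGGYB
After op 5 fill(5,3,R) [21 cells changed]:
RRRRR
BBBBR
RGRRR
RRRRR
RRRRR
RGGRB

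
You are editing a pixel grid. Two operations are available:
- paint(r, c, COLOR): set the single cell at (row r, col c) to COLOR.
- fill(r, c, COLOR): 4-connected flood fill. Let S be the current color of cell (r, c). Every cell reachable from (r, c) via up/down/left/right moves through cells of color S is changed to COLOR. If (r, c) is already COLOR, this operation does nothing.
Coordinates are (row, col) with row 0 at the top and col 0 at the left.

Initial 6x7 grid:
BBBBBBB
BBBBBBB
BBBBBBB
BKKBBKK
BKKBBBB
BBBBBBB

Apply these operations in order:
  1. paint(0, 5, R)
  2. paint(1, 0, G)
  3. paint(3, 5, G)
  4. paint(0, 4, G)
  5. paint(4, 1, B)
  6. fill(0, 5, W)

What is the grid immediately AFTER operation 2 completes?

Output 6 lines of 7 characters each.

Answer: BBBBBRB
GBBBBBB
BBBBBBB
BKKBBKK
BKKBBBB
BBBBBBB

Derivation:
After op 1 paint(0,5,R):
BBBBBRB
BBBBBBB
BBBBBBB
BKKBBKK
BKKBBBB
BBBBBBB
After op 2 paint(1,0,G):
BBBBBRB
GBBBBBB
BBBBBBB
BKKBBKK
BKKBBBB
BBBBBBB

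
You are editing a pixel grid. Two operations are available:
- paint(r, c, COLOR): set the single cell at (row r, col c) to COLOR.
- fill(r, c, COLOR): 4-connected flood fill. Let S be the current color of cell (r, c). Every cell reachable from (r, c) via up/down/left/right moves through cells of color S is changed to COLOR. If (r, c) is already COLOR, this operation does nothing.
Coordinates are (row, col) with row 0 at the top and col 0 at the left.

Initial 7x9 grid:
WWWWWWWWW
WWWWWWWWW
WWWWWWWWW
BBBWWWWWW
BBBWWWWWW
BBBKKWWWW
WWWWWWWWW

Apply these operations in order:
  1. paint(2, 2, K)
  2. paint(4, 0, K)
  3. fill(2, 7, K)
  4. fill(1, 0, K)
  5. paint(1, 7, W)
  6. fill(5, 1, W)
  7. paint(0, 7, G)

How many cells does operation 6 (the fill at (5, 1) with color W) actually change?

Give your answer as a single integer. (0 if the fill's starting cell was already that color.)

After op 1 paint(2,2,K):
WWWWWWWWW
WWWWWWWWW
WWKWWWWWW
BBBWWWWWW
BBBWWWWWW
BBBKKWWWW
WWWWWWWWW
After op 2 paint(4,0,K):
WWWWWWWWW
WWWWWWWWW
WWKWWWWWW
BBBWWWWWW
KBBWWWWWW
BBBKKWWWW
WWWWWWWWW
After op 3 fill(2,7,K) [51 cells changed]:
KKKKKKKKK
KKKKKKKKK
KKKKKKKKK
BBBKKKKKK
KBBKKKKKK
BBBKKKKKK
KKKKKKKKK
After op 4 fill(1,0,K) [0 cells changed]:
KKKKKKKKK
KKKKKKKKK
KKKKKKKKK
BBBKKKKKK
KBBKKKKKK
BBBKKKKKK
KKKKKKKKK
After op 5 paint(1,7,W):
KKKKKKKKK
KKKKKKKWK
KKKKKKKKK
BBBKKKKKK
KBBKKKKKK
BBBKKKKKK
KKKKKKKKK
After op 6 fill(5,1,W) [8 cells changed]:
KKKKKKKKK
KKKKKKKWK
KKKKKKKKK
WWWKKKKKK
KWWKKKKKK
WWWKKKKKK
KKKKKKKKK

Answer: 8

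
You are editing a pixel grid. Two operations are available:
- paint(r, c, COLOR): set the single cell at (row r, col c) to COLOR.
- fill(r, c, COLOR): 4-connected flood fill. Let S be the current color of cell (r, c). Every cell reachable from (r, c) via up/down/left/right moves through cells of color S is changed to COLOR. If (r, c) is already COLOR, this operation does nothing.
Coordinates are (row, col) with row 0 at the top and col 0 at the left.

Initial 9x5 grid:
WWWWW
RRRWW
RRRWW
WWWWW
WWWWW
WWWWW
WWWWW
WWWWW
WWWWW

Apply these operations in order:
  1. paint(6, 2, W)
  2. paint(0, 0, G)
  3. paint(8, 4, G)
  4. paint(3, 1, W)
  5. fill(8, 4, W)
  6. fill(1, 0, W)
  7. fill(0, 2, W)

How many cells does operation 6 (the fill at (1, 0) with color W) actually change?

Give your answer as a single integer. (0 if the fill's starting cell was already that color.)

Answer: 6

Derivation:
After op 1 paint(6,2,W):
WWWWW
RRRWW
RRRWW
WWWWW
WWWWW
WWWWW
WWWWW
WWWWW
WWWWW
After op 2 paint(0,0,G):
GWWWW
RRRWW
RRRWW
WWWWW
WWWWW
WWWWW
WWWWW
WWWWW
WWWWW
After op 3 paint(8,4,G):
GWWWW
RRRWW
RRRWW
WWWWW
WWWWW
WWWWW
WWWWW
WWWWW
WWWWG
After op 4 paint(3,1,W):
GWWWW
RRRWW
RRRWW
WWWWW
WWWWW
WWWWW
WWWWW
WWWWW
WWWWG
After op 5 fill(8,4,W) [1 cells changed]:
GWWWW
RRRWW
RRRWW
WWWWW
WWWWW
WWWWW
WWWWW
WWWWW
WWWWW
After op 6 fill(1,0,W) [6 cells changed]:
GWWWW
WWWWW
WWWWW
WWWWW
WWWWW
WWWWW
WWWWW
WWWWW
WWWWW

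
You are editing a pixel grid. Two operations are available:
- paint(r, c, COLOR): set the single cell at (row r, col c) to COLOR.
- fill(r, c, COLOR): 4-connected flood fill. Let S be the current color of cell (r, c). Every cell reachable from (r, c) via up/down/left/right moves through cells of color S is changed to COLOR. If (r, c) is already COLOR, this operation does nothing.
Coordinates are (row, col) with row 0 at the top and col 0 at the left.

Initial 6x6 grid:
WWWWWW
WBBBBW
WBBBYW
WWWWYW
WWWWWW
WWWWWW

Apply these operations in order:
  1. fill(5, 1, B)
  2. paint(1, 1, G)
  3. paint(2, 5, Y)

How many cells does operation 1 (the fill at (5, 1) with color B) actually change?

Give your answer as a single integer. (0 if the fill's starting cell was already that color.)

After op 1 fill(5,1,B) [27 cells changed]:
BBBBBB
BBBBBB
BBBBYB
BBBBYB
BBBBBB
BBBBBB

Answer: 27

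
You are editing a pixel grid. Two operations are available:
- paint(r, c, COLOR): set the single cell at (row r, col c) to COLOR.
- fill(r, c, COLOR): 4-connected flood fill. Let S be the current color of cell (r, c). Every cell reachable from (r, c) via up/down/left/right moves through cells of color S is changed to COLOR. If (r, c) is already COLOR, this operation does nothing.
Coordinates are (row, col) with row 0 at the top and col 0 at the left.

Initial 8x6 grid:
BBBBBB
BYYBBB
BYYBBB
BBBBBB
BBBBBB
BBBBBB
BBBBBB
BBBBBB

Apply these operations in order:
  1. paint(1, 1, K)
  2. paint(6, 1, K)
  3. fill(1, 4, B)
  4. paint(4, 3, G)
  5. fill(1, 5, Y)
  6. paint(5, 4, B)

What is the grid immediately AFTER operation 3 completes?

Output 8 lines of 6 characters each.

After op 1 paint(1,1,K):
BBBBBB
BKYBBB
BYYBBB
BBBBBB
BBBBBB
BBBBBB
BBBBBB
BBBBBB
After op 2 paint(6,1,K):
BBBBBB
BKYBBB
BYYBBB
BBBBBB
BBBBBB
BBBBBB
BKBBBB
BBBBBB
After op 3 fill(1,4,B) [0 cells changed]:
BBBBBB
BKYBBB
BYYBBB
BBBBBB
BBBBBB
BBBBBB
BKBBBB
BBBBBB

Answer: BBBBBB
BKYBBB
BYYBBB
BBBBBB
BBBBBB
BBBBBB
BKBBBB
BBBBBB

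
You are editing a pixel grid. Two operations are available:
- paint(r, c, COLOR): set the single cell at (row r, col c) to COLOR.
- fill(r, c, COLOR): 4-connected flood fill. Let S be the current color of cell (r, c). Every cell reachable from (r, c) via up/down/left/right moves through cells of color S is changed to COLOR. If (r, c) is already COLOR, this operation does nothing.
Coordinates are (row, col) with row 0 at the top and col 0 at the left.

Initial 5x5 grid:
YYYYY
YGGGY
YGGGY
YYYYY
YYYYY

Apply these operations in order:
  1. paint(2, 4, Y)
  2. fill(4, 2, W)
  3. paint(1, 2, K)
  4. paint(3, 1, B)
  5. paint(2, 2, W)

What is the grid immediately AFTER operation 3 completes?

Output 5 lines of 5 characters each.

After op 1 paint(2,4,Y):
YYYYY
YGGGY
YGGGY
YYYYY
YYYYY
After op 2 fill(4,2,W) [19 cells changed]:
WWWWW
WGGGW
WGGGW
WWWWW
WWWWW
After op 3 paint(1,2,K):
WWWWW
WGKGW
WGGGW
WWWWW
WWWWW

Answer: WWWWW
WGKGW
WGGGW
WWWWW
WWWWW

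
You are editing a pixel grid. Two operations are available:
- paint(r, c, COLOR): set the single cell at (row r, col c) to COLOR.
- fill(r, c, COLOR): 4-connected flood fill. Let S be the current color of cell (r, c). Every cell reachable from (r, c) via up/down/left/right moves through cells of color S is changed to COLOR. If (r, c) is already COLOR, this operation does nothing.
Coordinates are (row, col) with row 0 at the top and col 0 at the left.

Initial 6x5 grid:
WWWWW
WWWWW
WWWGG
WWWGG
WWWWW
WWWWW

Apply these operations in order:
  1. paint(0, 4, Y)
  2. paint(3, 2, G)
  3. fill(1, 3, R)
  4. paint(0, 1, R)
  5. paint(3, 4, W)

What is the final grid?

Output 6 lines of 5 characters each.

After op 1 paint(0,4,Y):
WWWWY
WWWWW
WWWGG
WWWGG
WWWWW
WWWWW
After op 2 paint(3,2,G):
WWWWY
WWWWW
WWWGG
WWGGG
WWWWW
WWWWW
After op 3 fill(1,3,R) [24 cells changed]:
RRRRY
RRRRR
RRRGG
RRGGG
RRRRR
RRRRR
After op 4 paint(0,1,R):
RRRRY
RRRRR
RRRGG
RRGGG
RRRRR
RRRRR
After op 5 paint(3,4,W):
RRRRY
RRRRR
RRRGG
RRGGW
RRRRR
RRRRR

Answer: RRRRY
RRRRR
RRRGG
RRGGW
RRRRR
RRRRR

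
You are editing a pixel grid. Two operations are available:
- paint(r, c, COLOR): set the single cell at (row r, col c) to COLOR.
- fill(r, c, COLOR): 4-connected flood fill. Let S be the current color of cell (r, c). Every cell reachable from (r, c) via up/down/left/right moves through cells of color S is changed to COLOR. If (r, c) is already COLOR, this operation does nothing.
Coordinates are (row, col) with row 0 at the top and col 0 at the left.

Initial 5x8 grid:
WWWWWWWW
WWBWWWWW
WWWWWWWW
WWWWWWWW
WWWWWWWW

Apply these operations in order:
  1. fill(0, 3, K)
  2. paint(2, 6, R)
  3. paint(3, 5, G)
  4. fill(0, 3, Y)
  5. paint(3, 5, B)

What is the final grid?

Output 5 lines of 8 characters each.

After op 1 fill(0,3,K) [39 cells changed]:
KKKKKKKK
KKBKKKKK
KKKKKKKK
KKKKKKKK
KKKKKKKK
After op 2 paint(2,6,R):
KKKKKKKK
KKBKKKKK
KKKKKKRK
KKKKKKKK
KKKKKKKK
After op 3 paint(3,5,G):
KKKKKKKK
KKBKKKKK
KKKKKKRK
KKKKKGKK
KKKKKKKK
After op 4 fill(0,3,Y) [37 cells changed]:
YYYYYYYY
YYBYYYYY
YYYYYYRY
YYYYYGYY
YYYYYYYY
After op 5 paint(3,5,B):
YYYYYYYY
YYBYYYYY
YYYYYYRY
YYYYYBYY
YYYYYYYY

Answer: YYYYYYYY
YYBYYYYY
YYYYYYRY
YYYYYBYY
YYYYYYYY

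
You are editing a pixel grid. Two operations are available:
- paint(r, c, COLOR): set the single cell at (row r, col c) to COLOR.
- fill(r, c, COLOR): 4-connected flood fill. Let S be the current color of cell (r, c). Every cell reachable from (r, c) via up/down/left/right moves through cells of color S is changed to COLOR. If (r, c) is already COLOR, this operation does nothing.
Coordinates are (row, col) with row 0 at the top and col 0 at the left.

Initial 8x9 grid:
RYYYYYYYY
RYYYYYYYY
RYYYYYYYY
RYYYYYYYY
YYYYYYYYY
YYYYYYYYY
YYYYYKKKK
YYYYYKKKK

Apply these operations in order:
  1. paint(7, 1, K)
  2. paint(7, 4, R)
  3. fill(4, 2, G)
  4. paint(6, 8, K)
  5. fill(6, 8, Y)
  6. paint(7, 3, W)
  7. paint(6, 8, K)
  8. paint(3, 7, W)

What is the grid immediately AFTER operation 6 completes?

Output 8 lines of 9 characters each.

After op 1 paint(7,1,K):
RYYYYYYYY
RYYYYYYYY
RYYYYYYYY
RYYYYYYYY
YYYYYYYYY
YYYYYYYYY
YYYYYKKKK
YKYYYKKKK
After op 2 paint(7,4,R):
RYYYYYYYY
RYYYYYYYY
RYYYYYYYY
RYYYYYYYY
YYYYYYYYY
YYYYYYYYY
YYYYYKKKK
YKYYRKKKK
After op 3 fill(4,2,G) [58 cells changed]:
RGGGGGGGG
RGGGGGGGG
RGGGGGGGG
RGGGGGGGG
GGGGGGGGG
GGGGGGGGG
GGGGGKKKK
GKGGRKKKK
After op 4 paint(6,8,K):
RGGGGGGGG
RGGGGGGGG
RGGGGGGGG
RGGGGGGGG
GGGGGGGGG
GGGGGGGGG
GGGGGKKKK
GKGGRKKKK
After op 5 fill(6,8,Y) [8 cells changed]:
RGGGGGGGG
RGGGGGGGG
RGGGGGGGG
RGGGGGGGG
GGGGGGGGG
GGGGGGGGG
GGGGGYYYY
GKGGRYYYY
After op 6 paint(7,3,W):
RGGGGGGGG
RGGGGGGGG
RGGGGGGGG
RGGGGGGGG
GGGGGGGGG
GGGGGGGGG
GGGGGYYYY
GKGWRYYYY

Answer: RGGGGGGGG
RGGGGGGGG
RGGGGGGGG
RGGGGGGGG
GGGGGGGGG
GGGGGGGGG
GGGGGYYYY
GKGWRYYYY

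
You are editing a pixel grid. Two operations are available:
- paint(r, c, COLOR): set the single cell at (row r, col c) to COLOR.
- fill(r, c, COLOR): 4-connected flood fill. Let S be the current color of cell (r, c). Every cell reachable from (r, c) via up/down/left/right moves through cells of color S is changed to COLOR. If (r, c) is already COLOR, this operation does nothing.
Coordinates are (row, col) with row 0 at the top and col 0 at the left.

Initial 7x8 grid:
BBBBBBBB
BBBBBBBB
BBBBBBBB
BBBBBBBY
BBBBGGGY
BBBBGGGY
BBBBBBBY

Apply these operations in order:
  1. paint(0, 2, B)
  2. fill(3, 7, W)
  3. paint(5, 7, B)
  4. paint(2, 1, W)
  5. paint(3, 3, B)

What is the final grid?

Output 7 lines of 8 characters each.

Answer: BBBBBBBB
BBBBBBBB
BWBBBBBB
BBBBBBBW
BBBBGGGW
BBBBGGGB
BBBBBBBW

Derivation:
After op 1 paint(0,2,B):
BBBBBBBB
BBBBBBBB
BBBBBBBB
BBBBBBBY
BBBBGGGY
BBBBGGGY
BBBBBBBY
After op 2 fill(3,7,W) [4 cells changed]:
BBBBBBBB
BBBBBBBB
BBBBBBBB
BBBBBBBW
BBBBGGGW
BBBBGGGW
BBBBBBBW
After op 3 paint(5,7,B):
BBBBBBBB
BBBBBBBB
BBBBBBBB
BBBBBBBW
BBBBGGGW
BBBBGGGB
BBBBBBBW
After op 4 paint(2,1,W):
BBBBBBBB
BBBBBBBB
BWBBBBBB
BBBBBBBW
BBBBGGGW
BBBBGGGB
BBBBBBBW
After op 5 paint(3,3,B):
BBBBBBBB
BBBBBBBB
BWBBBBBB
BBBBBBBW
BBBBGGGW
BBBBGGGB
BBBBBBBW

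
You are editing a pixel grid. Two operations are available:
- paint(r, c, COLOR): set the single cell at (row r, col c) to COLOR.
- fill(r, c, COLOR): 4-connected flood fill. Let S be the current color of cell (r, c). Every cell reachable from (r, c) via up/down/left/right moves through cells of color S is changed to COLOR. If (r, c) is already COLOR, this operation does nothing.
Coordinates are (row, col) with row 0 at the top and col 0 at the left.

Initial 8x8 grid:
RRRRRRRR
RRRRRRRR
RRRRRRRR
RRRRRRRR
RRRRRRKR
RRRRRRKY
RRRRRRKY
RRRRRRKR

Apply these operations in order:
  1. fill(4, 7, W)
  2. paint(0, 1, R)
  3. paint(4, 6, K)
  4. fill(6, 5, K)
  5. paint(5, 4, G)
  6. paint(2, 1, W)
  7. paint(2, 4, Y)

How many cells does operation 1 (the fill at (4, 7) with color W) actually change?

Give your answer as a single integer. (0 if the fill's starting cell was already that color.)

Answer: 57

Derivation:
After op 1 fill(4,7,W) [57 cells changed]:
WWWWWWWW
WWWWWWWW
WWWWWWWW
WWWWWWWW
WWWWWWKW
WWWWWWKY
WWWWWWKY
WWWWWWKR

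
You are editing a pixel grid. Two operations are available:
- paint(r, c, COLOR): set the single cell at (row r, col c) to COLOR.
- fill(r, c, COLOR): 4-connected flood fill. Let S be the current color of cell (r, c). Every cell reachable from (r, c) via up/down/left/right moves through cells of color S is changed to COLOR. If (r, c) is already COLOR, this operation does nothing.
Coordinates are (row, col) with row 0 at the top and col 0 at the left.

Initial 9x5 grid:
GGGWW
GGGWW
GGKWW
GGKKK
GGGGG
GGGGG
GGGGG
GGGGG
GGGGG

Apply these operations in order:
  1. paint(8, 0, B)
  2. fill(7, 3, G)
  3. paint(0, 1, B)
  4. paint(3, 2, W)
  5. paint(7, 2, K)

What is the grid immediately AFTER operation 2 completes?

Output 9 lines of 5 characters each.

After op 1 paint(8,0,B):
GGGWW
GGGWW
GGKWW
GGKKK
GGGGG
GGGGG
GGGGG
GGGGG
BGGGG
After op 2 fill(7,3,G) [0 cells changed]:
GGGWW
GGGWW
GGKWW
GGKKK
GGGGG
GGGGG
GGGGG
GGGGG
BGGGG

Answer: GGGWW
GGGWW
GGKWW
GGKKK
GGGGG
GGGGG
GGGGG
GGGGG
BGGGG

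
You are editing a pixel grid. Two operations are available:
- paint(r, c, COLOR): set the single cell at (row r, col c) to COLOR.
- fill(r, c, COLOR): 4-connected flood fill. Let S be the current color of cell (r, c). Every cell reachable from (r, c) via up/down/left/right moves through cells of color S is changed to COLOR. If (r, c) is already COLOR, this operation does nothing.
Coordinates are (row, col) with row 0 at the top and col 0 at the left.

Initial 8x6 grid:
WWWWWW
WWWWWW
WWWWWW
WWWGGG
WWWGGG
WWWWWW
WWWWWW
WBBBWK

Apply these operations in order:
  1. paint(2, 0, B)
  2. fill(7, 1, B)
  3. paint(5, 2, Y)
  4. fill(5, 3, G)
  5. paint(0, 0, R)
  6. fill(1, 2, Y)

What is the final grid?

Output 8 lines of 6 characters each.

After op 1 paint(2,0,B):
WWWWWW
WWWWWW
BWWWWW
WWWGGG
WWWGGG
WWWWWW
WWWWWW
WBBBWK
After op 2 fill(7,1,B) [0 cells changed]:
WWWWWW
WWWWWW
BWWWWW
WWWGGG
WWWGGG
WWWWWW
WWWWWW
WBBBWK
After op 3 paint(5,2,Y):
WWWWWW
WWWWWW
BWWWWW
WWWGGG
WWWGGG
WWYWWW
WWWWWW
WBBBWK
After op 4 fill(5,3,G) [36 cells changed]:
GGGGGG
GGGGGG
BGGGGG
GGGGGG
GGGGGG
GGYGGG
GGGGGG
GBBBGK
After op 5 paint(0,0,R):
RGGGGG
GGGGGG
BGGGGG
GGGGGG
GGGGGG
GGYGGG
GGGGGG
GBBBGK
After op 6 fill(1,2,Y) [41 cells changed]:
RYYYYY
YYYYYY
BYYYYY
YYYYYY
YYYYYY
YYYYYY
YYYYYY
YBBBYK

Answer: RYYYYY
YYYYYY
BYYYYY
YYYYYY
YYYYYY
YYYYYY
YYYYYY
YBBBYK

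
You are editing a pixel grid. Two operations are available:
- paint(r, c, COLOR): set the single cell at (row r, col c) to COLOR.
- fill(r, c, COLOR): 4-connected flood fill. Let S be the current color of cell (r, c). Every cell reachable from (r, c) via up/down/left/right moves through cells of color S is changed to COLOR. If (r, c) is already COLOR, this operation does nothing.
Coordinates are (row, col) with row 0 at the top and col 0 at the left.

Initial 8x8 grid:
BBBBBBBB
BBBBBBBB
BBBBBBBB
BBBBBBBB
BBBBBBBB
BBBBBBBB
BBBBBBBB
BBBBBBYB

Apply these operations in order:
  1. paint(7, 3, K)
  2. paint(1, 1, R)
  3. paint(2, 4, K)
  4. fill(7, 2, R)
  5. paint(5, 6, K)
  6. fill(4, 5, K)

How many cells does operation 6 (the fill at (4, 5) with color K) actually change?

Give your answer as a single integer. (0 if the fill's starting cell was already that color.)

After op 1 paint(7,3,K):
BBBBBBBB
BBBBBBBB
BBBBBBBB
BBBBBBBB
BBBBBBBB
BBBBBBBB
BBBBBBBB
BBBKBBYB
After op 2 paint(1,1,R):
BBBBBBBB
BRBBBBBB
BBBBBBBB
BBBBBBBB
BBBBBBBB
BBBBBBBB
BBBBBBBB
BBBKBBYB
After op 3 paint(2,4,K):
BBBBBBBB
BRBBBBBB
BBBBKBBB
BBBBBBBB
BBBBBBBB
BBBBBBBB
BBBBBBBB
BBBKBBYB
After op 4 fill(7,2,R) [60 cells changed]:
RRRRRRRR
RRRRRRRR
RRRRKRRR
RRRRRRRR
RRRRRRRR
RRRRRRRR
RRRRRRRR
RRRKRRYR
After op 5 paint(5,6,K):
RRRRRRRR
RRRRRRRR
RRRRKRRR
RRRRRRRR
RRRRRRRR
RRRRRRKR
RRRRRRRR
RRRKRRYR
After op 6 fill(4,5,K) [60 cells changed]:
KKKKKKKK
KKKKKKKK
KKKKKKKK
KKKKKKKK
KKKKKKKK
KKKKKKKK
KKKKKKKK
KKKKKKYK

Answer: 60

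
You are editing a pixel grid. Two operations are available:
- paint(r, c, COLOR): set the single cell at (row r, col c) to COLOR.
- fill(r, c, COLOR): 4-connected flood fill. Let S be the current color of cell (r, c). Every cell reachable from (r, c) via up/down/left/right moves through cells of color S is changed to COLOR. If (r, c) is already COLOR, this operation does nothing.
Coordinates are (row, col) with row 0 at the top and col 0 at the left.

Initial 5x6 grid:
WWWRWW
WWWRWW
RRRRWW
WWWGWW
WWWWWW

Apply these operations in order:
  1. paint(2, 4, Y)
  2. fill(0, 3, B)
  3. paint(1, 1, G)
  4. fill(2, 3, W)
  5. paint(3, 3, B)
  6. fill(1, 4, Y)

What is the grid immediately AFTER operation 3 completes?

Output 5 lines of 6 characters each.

After op 1 paint(2,4,Y):
WWWRWW
WWWRWW
RRRRYW
WWWGWW
WWWWWW
After op 2 fill(0,3,B) [6 cells changed]:
WWWBWW
WWWBWW
BBBBYW
WWWGWW
WWWWWW
After op 3 paint(1,1,G):
WWWBWW
WGWBWW
BBBBYW
WWWGWW
WWWWWW

Answer: WWWBWW
WGWBWW
BBBBYW
WWWGWW
WWWWWW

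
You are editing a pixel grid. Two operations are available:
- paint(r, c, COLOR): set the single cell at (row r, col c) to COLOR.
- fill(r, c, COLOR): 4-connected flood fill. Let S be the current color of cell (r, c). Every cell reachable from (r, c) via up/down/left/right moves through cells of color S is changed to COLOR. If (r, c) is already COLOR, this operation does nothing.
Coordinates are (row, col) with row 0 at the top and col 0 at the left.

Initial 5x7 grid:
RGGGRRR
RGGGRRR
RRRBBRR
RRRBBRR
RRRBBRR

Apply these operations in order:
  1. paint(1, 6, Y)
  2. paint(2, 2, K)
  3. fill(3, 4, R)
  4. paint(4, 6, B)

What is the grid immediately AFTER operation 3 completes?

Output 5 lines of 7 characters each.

Answer: RGGGRRR
RGGGRRY
RRKRRRR
RRRRRRR
RRRRRRR

Derivation:
After op 1 paint(1,6,Y):
RGGGRRR
RGGGRRY
RRRBBRR
RRRBBRR
RRRBBRR
After op 2 paint(2,2,K):
RGGGRRR
RGGGRRY
RRKBBRR
RRRBBRR
RRRBBRR
After op 3 fill(3,4,R) [6 cells changed]:
RGGGRRR
RGGGRRY
RRKRRRR
RRRRRRR
RRRRRRR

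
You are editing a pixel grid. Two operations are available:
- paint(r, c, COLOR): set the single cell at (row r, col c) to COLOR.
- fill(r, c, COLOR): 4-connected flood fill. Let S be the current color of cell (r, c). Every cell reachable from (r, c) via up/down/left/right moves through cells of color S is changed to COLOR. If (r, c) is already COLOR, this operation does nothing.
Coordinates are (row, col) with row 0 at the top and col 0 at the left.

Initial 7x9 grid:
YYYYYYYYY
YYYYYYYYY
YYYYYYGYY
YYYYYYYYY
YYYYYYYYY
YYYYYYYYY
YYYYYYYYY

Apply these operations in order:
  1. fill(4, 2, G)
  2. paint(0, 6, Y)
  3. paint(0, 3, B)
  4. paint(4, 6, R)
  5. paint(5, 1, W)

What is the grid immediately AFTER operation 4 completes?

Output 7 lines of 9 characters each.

Answer: GGGBGGYGG
GGGGGGGGG
GGGGGGGGG
GGGGGGGGG
GGGGGGRGG
GGGGGGGGG
GGGGGGGGG

Derivation:
After op 1 fill(4,2,G) [62 cells changed]:
GGGGGGGGG
GGGGGGGGG
GGGGGGGGG
GGGGGGGGG
GGGGGGGGG
GGGGGGGGG
GGGGGGGGG
After op 2 paint(0,6,Y):
GGGGGGYGG
GGGGGGGGG
GGGGGGGGG
GGGGGGGGG
GGGGGGGGG
GGGGGGGGG
GGGGGGGGG
After op 3 paint(0,3,B):
GGGBGGYGG
GGGGGGGGG
GGGGGGGGG
GGGGGGGGG
GGGGGGGGG
GGGGGGGGG
GGGGGGGGG
After op 4 paint(4,6,R):
GGGBGGYGG
GGGGGGGGG
GGGGGGGGG
GGGGGGGGG
GGGGGGRGG
GGGGGGGGG
GGGGGGGGG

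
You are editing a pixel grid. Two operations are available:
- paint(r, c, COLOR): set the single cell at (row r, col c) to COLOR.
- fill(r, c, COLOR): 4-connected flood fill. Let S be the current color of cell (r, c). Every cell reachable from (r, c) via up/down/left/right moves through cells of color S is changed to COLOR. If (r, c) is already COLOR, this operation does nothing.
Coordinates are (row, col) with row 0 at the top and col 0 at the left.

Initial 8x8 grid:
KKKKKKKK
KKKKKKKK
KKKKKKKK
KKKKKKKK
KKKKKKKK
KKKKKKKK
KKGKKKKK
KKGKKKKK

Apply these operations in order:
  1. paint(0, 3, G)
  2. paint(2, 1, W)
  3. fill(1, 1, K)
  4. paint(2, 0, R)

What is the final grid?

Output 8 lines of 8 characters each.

After op 1 paint(0,3,G):
KKKGKKKK
KKKKKKKK
KKKKKKKK
KKKKKKKK
KKKKKKKK
KKKKKKKK
KKGKKKKK
KKGKKKKK
After op 2 paint(2,1,W):
KKKGKKKK
KKKKKKKK
KWKKKKKK
KKKKKKKK
KKKKKKKK
KKKKKKKK
KKGKKKKK
KKGKKKKK
After op 3 fill(1,1,K) [0 cells changed]:
KKKGKKKK
KKKKKKKK
KWKKKKKK
KKKKKKKK
KKKKKKKK
KKKKKKKK
KKGKKKKK
KKGKKKKK
After op 4 paint(2,0,R):
KKKGKKKK
KKKKKKKK
RWKKKKKK
KKKKKKKK
KKKKKKKK
KKKKKKKK
KKGKKKKK
KKGKKKKK

Answer: KKKGKKKK
KKKKKKKK
RWKKKKKK
KKKKKKKK
KKKKKKKK
KKKKKKKK
KKGKKKKK
KKGKKKKK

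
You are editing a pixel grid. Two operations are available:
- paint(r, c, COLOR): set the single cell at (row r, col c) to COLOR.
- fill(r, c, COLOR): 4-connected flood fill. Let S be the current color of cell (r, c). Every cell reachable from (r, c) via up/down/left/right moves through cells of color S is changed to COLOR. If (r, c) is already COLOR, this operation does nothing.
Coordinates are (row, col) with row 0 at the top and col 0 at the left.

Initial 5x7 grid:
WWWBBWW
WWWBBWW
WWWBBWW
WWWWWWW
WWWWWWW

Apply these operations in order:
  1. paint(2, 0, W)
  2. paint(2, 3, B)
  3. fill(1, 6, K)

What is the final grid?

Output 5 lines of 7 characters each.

After op 1 paint(2,0,W):
WWWBBWW
WWWBBWW
WWWBBWW
WWWWWWW
WWWWWWW
After op 2 paint(2,3,B):
WWWBBWW
WWWBBWW
WWWBBWW
WWWWWWW
WWWWWWW
After op 3 fill(1,6,K) [29 cells changed]:
KKKBBKK
KKKBBKK
KKKBBKK
KKKKKKK
KKKKKKK

Answer: KKKBBKK
KKKBBKK
KKKBBKK
KKKKKKK
KKKKKKK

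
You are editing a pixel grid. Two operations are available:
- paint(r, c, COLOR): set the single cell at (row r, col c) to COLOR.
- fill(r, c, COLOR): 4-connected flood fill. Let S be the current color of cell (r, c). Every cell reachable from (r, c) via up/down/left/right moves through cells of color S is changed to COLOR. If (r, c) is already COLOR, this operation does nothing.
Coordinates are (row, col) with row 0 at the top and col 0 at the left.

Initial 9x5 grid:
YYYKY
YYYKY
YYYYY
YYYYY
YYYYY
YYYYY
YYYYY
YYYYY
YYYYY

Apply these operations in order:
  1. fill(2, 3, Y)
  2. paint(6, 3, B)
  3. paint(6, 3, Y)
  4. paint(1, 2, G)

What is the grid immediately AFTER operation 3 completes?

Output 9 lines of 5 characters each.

Answer: YYYKY
YYYKY
YYYYY
YYYYY
YYYYY
YYYYY
YYYYY
YYYYY
YYYYY

Derivation:
After op 1 fill(2,3,Y) [0 cells changed]:
YYYKY
YYYKY
YYYYY
YYYYY
YYYYY
YYYYY
YYYYY
YYYYY
YYYYY
After op 2 paint(6,3,B):
YYYKY
YYYKY
YYYYY
YYYYY
YYYYY
YYYYY
YYYBY
YYYYY
YYYYY
After op 3 paint(6,3,Y):
YYYKY
YYYKY
YYYYY
YYYYY
YYYYY
YYYYY
YYYYY
YYYYY
YYYYY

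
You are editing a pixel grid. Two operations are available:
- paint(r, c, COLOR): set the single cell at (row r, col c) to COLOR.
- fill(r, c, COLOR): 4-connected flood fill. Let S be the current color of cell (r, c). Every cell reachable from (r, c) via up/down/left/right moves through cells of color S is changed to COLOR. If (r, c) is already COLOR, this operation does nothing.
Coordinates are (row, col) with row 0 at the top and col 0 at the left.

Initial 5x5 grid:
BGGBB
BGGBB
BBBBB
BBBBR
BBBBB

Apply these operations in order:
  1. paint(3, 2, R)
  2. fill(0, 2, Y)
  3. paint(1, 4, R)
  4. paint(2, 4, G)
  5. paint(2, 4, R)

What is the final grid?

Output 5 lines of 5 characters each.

Answer: BYYBB
BYYBR
BBBBR
BBRBR
BBBBB

Derivation:
After op 1 paint(3,2,R):
BGGBB
BGGBB
BBBBB
BBRBR
BBBBB
After op 2 fill(0,2,Y) [4 cells changed]:
BYYBB
BYYBB
BBBBB
BBRBR
BBBBB
After op 3 paint(1,4,R):
BYYBB
BYYBR
BBBBB
BBRBR
BBBBB
After op 4 paint(2,4,G):
BYYBB
BYYBR
BBBBG
BBRBR
BBBBB
After op 5 paint(2,4,R):
BYYBB
BYYBR
BBBBR
BBRBR
BBBBB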